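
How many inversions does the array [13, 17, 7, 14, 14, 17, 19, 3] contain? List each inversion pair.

Finding inversions in [13, 17, 7, 14, 14, 17, 19, 3]:

(0, 2): arr[0]=13 > arr[2]=7
(0, 7): arr[0]=13 > arr[7]=3
(1, 2): arr[1]=17 > arr[2]=7
(1, 3): arr[1]=17 > arr[3]=14
(1, 4): arr[1]=17 > arr[4]=14
(1, 7): arr[1]=17 > arr[7]=3
(2, 7): arr[2]=7 > arr[7]=3
(3, 7): arr[3]=14 > arr[7]=3
(4, 7): arr[4]=14 > arr[7]=3
(5, 7): arr[5]=17 > arr[7]=3
(6, 7): arr[6]=19 > arr[7]=3

Total inversions: 11

The array has 11 inversion(s): (0,2), (0,7), (1,2), (1,3), (1,4), (1,7), (2,7), (3,7), (4,7), (5,7), (6,7). Each pair (i,j) satisfies i < j and arr[i] > arr[j].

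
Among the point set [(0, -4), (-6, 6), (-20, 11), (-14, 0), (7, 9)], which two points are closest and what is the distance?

Computing all pairwise distances among 5 points:

d((0, -4), (-6, 6)) = 11.6619
d((0, -4), (-20, 11)) = 25.0
d((0, -4), (-14, 0)) = 14.5602
d((0, -4), (7, 9)) = 14.7648
d((-6, 6), (-20, 11)) = 14.8661
d((-6, 6), (-14, 0)) = 10.0 <-- minimum
d((-6, 6), (7, 9)) = 13.3417
d((-20, 11), (-14, 0)) = 12.53
d((-20, 11), (7, 9)) = 27.074
d((-14, 0), (7, 9)) = 22.8473

Closest pair: (-6, 6) and (-14, 0) with distance 10.0

The closest pair is (-6, 6) and (-14, 0) with Euclidean distance 10.0. For 5 points, brute-force pairwise comparison is shown above. For large n, the divide-and-conquer algorithm (sort by x, recurse on halves, check the dividing strip) achieves O(n log n).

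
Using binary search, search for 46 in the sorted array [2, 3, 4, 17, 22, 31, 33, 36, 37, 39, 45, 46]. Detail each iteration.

Binary search for 46 in [2, 3, 4, 17, 22, 31, 33, 36, 37, 39, 45, 46]:

lo=0, hi=11, mid=5, arr[mid]=31 -> 31 < 46, search right half
lo=6, hi=11, mid=8, arr[mid]=37 -> 37 < 46, search right half
lo=9, hi=11, mid=10, arr[mid]=45 -> 45 < 46, search right half
lo=11, hi=11, mid=11, arr[mid]=46 -> Found target at index 11!

Binary search finds 46 at index 11 after 4 comparisons. The search repeatedly halves the search space by comparing with the middle element.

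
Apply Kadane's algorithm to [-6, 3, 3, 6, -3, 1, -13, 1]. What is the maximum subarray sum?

Using Kadane's algorithm on [-6, 3, 3, 6, -3, 1, -13, 1]:

Scanning through the array:
Position 1 (value 3): max_ending_here = 3, max_so_far = 3
Position 2 (value 3): max_ending_here = 6, max_so_far = 6
Position 3 (value 6): max_ending_here = 12, max_so_far = 12
Position 4 (value -3): max_ending_here = 9, max_so_far = 12
Position 5 (value 1): max_ending_here = 10, max_so_far = 12
Position 6 (value -13): max_ending_here = -3, max_so_far = 12
Position 7 (value 1): max_ending_here = 1, max_so_far = 12

Maximum subarray: [3, 3, 6]
Maximum sum: 12

The maximum subarray is [3, 3, 6] with sum 12. This subarray runs from index 1 to index 3.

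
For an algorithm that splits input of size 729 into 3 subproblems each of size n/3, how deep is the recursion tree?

For divide and conquer with division factor 3:

Problem sizes at each level:
Level 0: 729
Level 1: 243
Level 2: 81
Level 3: 27
Level 4: 9
Level 5: 3
Level 6: 1

The root is level 0 and the size-1 base case is level 6 (the tree spans levels 0 through 6, i.e. 7 levels counting the root), so the depth is the number of divisions: log_3(729) = 6

The recursion tree depth is log_3(729) = 6. At each level, the problem size is divided by 3, so it takes 6 divisions to reduce to a base case of size 1. The algorithm makes 3 recursive calls at each level.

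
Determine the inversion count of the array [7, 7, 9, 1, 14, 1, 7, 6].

Finding inversions in [7, 7, 9, 1, 14, 1, 7, 6]:

(0, 3): arr[0]=7 > arr[3]=1
(0, 5): arr[0]=7 > arr[5]=1
(0, 7): arr[0]=7 > arr[7]=6
(1, 3): arr[1]=7 > arr[3]=1
(1, 5): arr[1]=7 > arr[5]=1
(1, 7): arr[1]=7 > arr[7]=6
(2, 3): arr[2]=9 > arr[3]=1
(2, 5): arr[2]=9 > arr[5]=1
(2, 6): arr[2]=9 > arr[6]=7
(2, 7): arr[2]=9 > arr[7]=6
(4, 5): arr[4]=14 > arr[5]=1
(4, 6): arr[4]=14 > arr[6]=7
(4, 7): arr[4]=14 > arr[7]=6
(6, 7): arr[6]=7 > arr[7]=6

Total inversions: 14

The array has 14 inversion(s): (0,3), (0,5), (0,7), (1,3), (1,5), (1,7), (2,3), (2,5), (2,6), (2,7), (4,5), (4,6), (4,7), (6,7). Each pair (i,j) satisfies i < j and arr[i] > arr[j].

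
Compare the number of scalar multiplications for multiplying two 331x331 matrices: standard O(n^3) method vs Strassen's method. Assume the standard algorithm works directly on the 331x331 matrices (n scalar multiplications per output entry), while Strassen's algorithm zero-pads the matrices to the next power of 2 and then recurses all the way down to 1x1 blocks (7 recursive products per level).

Matrix multiplication for 331x331 matrices:

Strassen's algorithm requires power-of-2 dimensions. Pad 331x331 to 512x512 (next power of 2).

Standard algorithm: 331^3 = 36264691 multiplications
Strassen's algorithm: 7^(log2(512)) = 7^9 = 40353607 multiplications
Difference: 36264691 - 40353607 = -4088916 (Strassen uses MORE here due to padding overhead — for small or just-over-power-of-2 n, padding can outweigh the per-level savings)

Standard: 36264691 multiplications (331^3). Strassen: 40353607 multiplications (7^9, after padding to 512x512). Strassen reduces 8 recursive multiplications to 7 at each level.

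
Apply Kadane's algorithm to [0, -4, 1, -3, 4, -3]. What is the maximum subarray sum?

Using Kadane's algorithm on [0, -4, 1, -3, 4, -3]:

Scanning through the array:
Position 1 (value -4): max_ending_here = -4, max_so_far = 0
Position 2 (value 1): max_ending_here = 1, max_so_far = 1
Position 3 (value -3): max_ending_here = -2, max_so_far = 1
Position 4 (value 4): max_ending_here = 4, max_so_far = 4
Position 5 (value -3): max_ending_here = 1, max_so_far = 4

Maximum subarray: [4]
Maximum sum: 4

The maximum subarray is [4] with sum 4. This subarray runs from index 4 to index 4.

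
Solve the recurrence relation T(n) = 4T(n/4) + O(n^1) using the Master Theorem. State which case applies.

Master Theorem for T(n) = 4T(n/4) + O(n^1):

a = 4, b = 4, c = 1
log_b(a) = log_4(4) = 1.0000

Case 2: c = 1 = log_4(4) = 1.0000
T(n) = O(n^1 log n) = O(n log n)

For T(n) = 4T(n/4) + O(n^1): log_4(4) = 1.0000. This is Case 2 of the Master Theorem (c = log_b(a), equal work at all levels), giving O(n log n).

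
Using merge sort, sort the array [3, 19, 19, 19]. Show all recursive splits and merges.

Merge sort trace:

Split: [3, 19, 19, 19] -> [3, 19] and [19, 19]
  Split: [3, 19] -> [3] and [19]
  Merge: [3] + [19] -> [3, 19]
  Split: [19, 19] -> [19] and [19]
  Merge: [19] + [19] -> [19, 19]
Merge: [3, 19] + [19, 19] -> [3, 19, 19, 19]

Final sorted array: [3, 19, 19, 19]

The merge sort proceeds by recursively splitting the array and merging sorted halves.
After all merges, the sorted array is [3, 19, 19, 19].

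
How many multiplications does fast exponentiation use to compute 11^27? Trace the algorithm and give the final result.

Computing 11^27 by squaring (build up from 11^1; each line after the first costs one multiplication):

11^1 = 11
11^2 = (11^1)^2 = 11^2 = 121
11^3 = 11 * 11^2 = 11 * 121 = 1331
11^6 = (11^3)^2 = 1331^2 = 1771561
11^12 = (11^6)^2 = 1771561^2 = 3138428376721
11^13 = 11 * 11^12 = 11 * 3138428376721 = 34522712143931
11^26 = (11^13)^2 = 34522712143931^2 = 1191817653772720942460132761
11^27 = 11 * 11^26 = 11 * 1191817653772720942460132761 = 13109994191499930367061460371

Result: 13109994191499930367061460371
Multiplications needed: 7 (7 lines after 11^1)

11^27 = 13109994191499930367061460371. Using exponentiation by squaring, this requires 7 multiplications. The key idea: if the exponent is even, square the half-power; if odd, multiply by the base once.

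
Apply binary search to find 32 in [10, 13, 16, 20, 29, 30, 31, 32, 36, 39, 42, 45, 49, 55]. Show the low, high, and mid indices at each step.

Binary search for 32 in [10, 13, 16, 20, 29, 30, 31, 32, 36, 39, 42, 45, 49, 55]:

lo=0, hi=13, mid=6, arr[mid]=31 -> 31 < 32, search right half
lo=7, hi=13, mid=10, arr[mid]=42 -> 42 > 32, search left half
lo=7, hi=9, mid=8, arr[mid]=36 -> 36 > 32, search left half
lo=7, hi=7, mid=7, arr[mid]=32 -> Found target at index 7!

Binary search finds 32 at index 7 after 4 comparisons. The search repeatedly halves the search space by comparing with the middle element.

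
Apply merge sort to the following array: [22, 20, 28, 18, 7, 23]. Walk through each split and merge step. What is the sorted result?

Merge sort trace:

Split: [22, 20, 28, 18, 7, 23] -> [22, 20, 28] and [18, 7, 23]
  Split: [22, 20, 28] -> [22] and [20, 28]
    Split: [20, 28] -> [20] and [28]
    Merge: [20] + [28] -> [20, 28]
  Merge: [22] + [20, 28] -> [20, 22, 28]
  Split: [18, 7, 23] -> [18] and [7, 23]
    Split: [7, 23] -> [7] and [23]
    Merge: [7] + [23] -> [7, 23]
  Merge: [18] + [7, 23] -> [7, 18, 23]
Merge: [20, 22, 28] + [7, 18, 23] -> [7, 18, 20, 22, 23, 28]

Final sorted array: [7, 18, 20, 22, 23, 28]

The merge sort proceeds by recursively splitting the array and merging sorted halves.
After all merges, the sorted array is [7, 18, 20, 22, 23, 28].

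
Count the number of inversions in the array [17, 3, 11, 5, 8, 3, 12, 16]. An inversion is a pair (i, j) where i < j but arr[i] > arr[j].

Finding inversions in [17, 3, 11, 5, 8, 3, 12, 16]:

(0, 1): arr[0]=17 > arr[1]=3
(0, 2): arr[0]=17 > arr[2]=11
(0, 3): arr[0]=17 > arr[3]=5
(0, 4): arr[0]=17 > arr[4]=8
(0, 5): arr[0]=17 > arr[5]=3
(0, 6): arr[0]=17 > arr[6]=12
(0, 7): arr[0]=17 > arr[7]=16
(2, 3): arr[2]=11 > arr[3]=5
(2, 4): arr[2]=11 > arr[4]=8
(2, 5): arr[2]=11 > arr[5]=3
(3, 5): arr[3]=5 > arr[5]=3
(4, 5): arr[4]=8 > arr[5]=3

Total inversions: 12

The array has 12 inversion(s): (0,1), (0,2), (0,3), (0,4), (0,5), (0,6), (0,7), (2,3), (2,4), (2,5), (3,5), (4,5). Each pair (i,j) satisfies i < j and arr[i] > arr[j].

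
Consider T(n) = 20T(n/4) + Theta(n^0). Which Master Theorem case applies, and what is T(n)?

Master Theorem for T(n) = 20T(n/4) + O(n^0):

a = 20, b = 4, c = 0
log_b(a) = log_4(20) = 2.1610

Case 1: c = 0 < log_4(20) = 2.1610
T(n) = O(n^(log_4 20))

For T(n) = 20T(n/4) + O(n^0): log_4(20) = 2.1610. This is Case 1 of the Master Theorem (c < log_b(a), work dominated by leaves), giving O(n^(log_4 20)).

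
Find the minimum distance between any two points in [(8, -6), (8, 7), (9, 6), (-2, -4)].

Computing all pairwise distances among 4 points:

d((8, -6), (8, 7)) = 13.0
d((8, -6), (9, 6)) = 12.0416
d((8, -6), (-2, -4)) = 10.198
d((8, 7), (9, 6)) = 1.4142 <-- minimum
d((8, 7), (-2, -4)) = 14.8661
d((9, 6), (-2, -4)) = 14.8661

Closest pair: (8, 7) and (9, 6) with distance 1.4142

The closest pair is (8, 7) and (9, 6) with Euclidean distance 1.4142. For 4 points, brute-force pairwise comparison is shown above. For large n, the divide-and-conquer algorithm (sort by x, recurse on halves, check the dividing strip) achieves O(n log n).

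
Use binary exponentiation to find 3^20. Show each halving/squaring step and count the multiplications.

Computing 3^20 by squaring (build up from 3^1; each line after the first costs one multiplication):

3^1 = 3
3^2 = (3^1)^2 = 3^2 = 9
3^4 = (3^2)^2 = 9^2 = 81
3^5 = 3 * 3^4 = 3 * 81 = 243
3^10 = (3^5)^2 = 243^2 = 59049
3^20 = (3^10)^2 = 59049^2 = 3486784401

Result: 3486784401
Multiplications needed: 5 (5 lines after 3^1)

3^20 = 3486784401. Using exponentiation by squaring, this requires 5 multiplications. The key idea: if the exponent is even, square the half-power; if odd, multiply by the base once.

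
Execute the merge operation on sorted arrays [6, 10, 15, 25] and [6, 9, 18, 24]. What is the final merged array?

Merging process:

Compare 6 vs 6: take 6 from left. Merged: [6]
Compare 10 vs 6: take 6 from right. Merged: [6, 6]
Compare 10 vs 9: take 9 from right. Merged: [6, 6, 9]
Compare 10 vs 18: take 10 from left. Merged: [6, 6, 9, 10]
Compare 15 vs 18: take 15 from left. Merged: [6, 6, 9, 10, 15]
Compare 25 vs 18: take 18 from right. Merged: [6, 6, 9, 10, 15, 18]
Compare 25 vs 24: take 24 from right. Merged: [6, 6, 9, 10, 15, 18, 24]
Append remaining from left: [25]. Merged: [6, 6, 9, 10, 15, 18, 24, 25]

Final merged array: [6, 6, 9, 10, 15, 18, 24, 25]
Total comparisons: 7

The merged array is [6, 6, 9, 10, 15, 18, 24, 25], requiring 7 comparisons. The merge step runs in O(n) time where n is the total number of elements.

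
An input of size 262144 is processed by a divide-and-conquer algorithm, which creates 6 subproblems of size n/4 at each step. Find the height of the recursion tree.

For divide and conquer with division factor 4:

Problem sizes at each level:
Level 0: 262144
Level 1: 65536
Level 2: 16384
Level 3: 4096
Level 4: 1024
Level 5: 256
Level 6: 64
Level 7: 16
Level 8: 4
Level 9: 1

The root is level 0 and the size-1 base case is level 9 (the tree spans levels 0 through 9, i.e. 10 levels counting the root), so the depth is the number of divisions: log_4(262144) = 9

The recursion tree depth is log_4(262144) = 9. At each level, the problem size is divided by 4, so it takes 9 divisions to reduce to a base case of size 1. The algorithm makes 6 recursive calls at each level.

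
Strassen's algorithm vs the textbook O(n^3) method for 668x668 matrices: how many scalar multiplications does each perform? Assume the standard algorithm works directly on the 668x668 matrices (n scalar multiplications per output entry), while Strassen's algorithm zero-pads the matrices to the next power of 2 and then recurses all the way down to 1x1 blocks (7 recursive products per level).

Matrix multiplication for 668x668 matrices:

Strassen's algorithm requires power-of-2 dimensions. Pad 668x668 to 1024x1024 (next power of 2).

Standard algorithm: 668^3 = 298077632 multiplications
Strassen's algorithm: 7^(log2(1024)) = 7^10 = 282475249 multiplications
Savings: 298077632 - 282475249 = 15602383 multiplications

Standard: 298077632 multiplications (668^3). Strassen: 282475249 multiplications (7^10, after padding to 1024x1024). Strassen reduces 8 recursive multiplications to 7 at each level.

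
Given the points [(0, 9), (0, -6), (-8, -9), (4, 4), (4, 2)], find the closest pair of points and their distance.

Computing all pairwise distances among 5 points:

d((0, 9), (0, -6)) = 15.0
d((0, 9), (-8, -9)) = 19.6977
d((0, 9), (4, 4)) = 6.4031
d((0, 9), (4, 2)) = 8.0623
d((0, -6), (-8, -9)) = 8.544
d((0, -6), (4, 4)) = 10.7703
d((0, -6), (4, 2)) = 8.9443
d((-8, -9), (4, 4)) = 17.6918
d((-8, -9), (4, 2)) = 16.2788
d((4, 4), (4, 2)) = 2.0 <-- minimum

Closest pair: (4, 4) and (4, 2) with distance 2.0

The closest pair is (4, 4) and (4, 2) with Euclidean distance 2.0. For 5 points, brute-force pairwise comparison is shown above. For large n, the divide-and-conquer algorithm (sort by x, recurse on halves, check the dividing strip) achieves O(n log n).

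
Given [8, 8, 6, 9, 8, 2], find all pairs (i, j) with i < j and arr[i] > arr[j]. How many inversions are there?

Finding inversions in [8, 8, 6, 9, 8, 2]:

(0, 2): arr[0]=8 > arr[2]=6
(0, 5): arr[0]=8 > arr[5]=2
(1, 2): arr[1]=8 > arr[2]=6
(1, 5): arr[1]=8 > arr[5]=2
(2, 5): arr[2]=6 > arr[5]=2
(3, 4): arr[3]=9 > arr[4]=8
(3, 5): arr[3]=9 > arr[5]=2
(4, 5): arr[4]=8 > arr[5]=2

Total inversions: 8

The array has 8 inversion(s): (0,2), (0,5), (1,2), (1,5), (2,5), (3,4), (3,5), (4,5). Each pair (i,j) satisfies i < j and arr[i] > arr[j].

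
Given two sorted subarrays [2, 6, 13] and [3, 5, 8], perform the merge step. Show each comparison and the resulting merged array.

Merging process:

Compare 2 vs 3: take 2 from left. Merged: [2]
Compare 6 vs 3: take 3 from right. Merged: [2, 3]
Compare 6 vs 5: take 5 from right. Merged: [2, 3, 5]
Compare 6 vs 8: take 6 from left. Merged: [2, 3, 5, 6]
Compare 13 vs 8: take 8 from right. Merged: [2, 3, 5, 6, 8]
Append remaining from left: [13]. Merged: [2, 3, 5, 6, 8, 13]

Final merged array: [2, 3, 5, 6, 8, 13]
Total comparisons: 5

The merged array is [2, 3, 5, 6, 8, 13], requiring 5 comparisons. The merge step runs in O(n) time where n is the total number of elements.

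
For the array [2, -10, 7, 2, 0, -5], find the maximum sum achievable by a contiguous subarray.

Using Kadane's algorithm on [2, -10, 7, 2, 0, -5]:

Scanning through the array:
Position 1 (value -10): max_ending_here = -8, max_so_far = 2
Position 2 (value 7): max_ending_here = 7, max_so_far = 7
Position 3 (value 2): max_ending_here = 9, max_so_far = 9
Position 4 (value 0): max_ending_here = 9, max_so_far = 9
Position 5 (value -5): max_ending_here = 4, max_so_far = 9

Maximum subarray: [7, 2]
Maximum sum: 9

The maximum subarray is [7, 2] with sum 9. This subarray runs from index 2 to index 3.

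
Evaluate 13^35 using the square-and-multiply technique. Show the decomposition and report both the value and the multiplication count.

Computing 13^35 by squaring (build up from 13^1; each line after the first costs one multiplication):

13^1 = 13
13^2 = (13^1)^2 = 13^2 = 169
13^4 = (13^2)^2 = 169^2 = 28561
13^8 = (13^4)^2 = 28561^2 = 815730721
13^16 = (13^8)^2 = 815730721^2 = 665416609183179841
13^17 = 13 * 13^16 = 13 * 665416609183179841 = 8650415919381337933
13^34 = (13^17)^2 = 8650415919381337933^2 = 74829695578286078013428929473144712489
13^35 = 13 * 13^34 = 13 * 74829695578286078013428929473144712489 = 972786042517719014174576083150881262357

Result: 972786042517719014174576083150881262357
Multiplications needed: 7 (7 lines after 13^1)

13^35 = 972786042517719014174576083150881262357. Using exponentiation by squaring, this requires 7 multiplications. The key idea: if the exponent is even, square the half-power; if odd, multiply by the base once.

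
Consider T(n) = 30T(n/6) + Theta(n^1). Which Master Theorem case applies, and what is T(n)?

Master Theorem for T(n) = 30T(n/6) + O(n^1):

a = 30, b = 6, c = 1
log_b(a) = log_6(30) = 1.8982

Case 1: c = 1 < log_6(30) = 1.8982
T(n) = O(n^(log_6 30))

For T(n) = 30T(n/6) + O(n^1): log_6(30) = 1.8982. This is Case 1 of the Master Theorem (c < log_b(a), work dominated by leaves), giving O(n^(log_6 30)).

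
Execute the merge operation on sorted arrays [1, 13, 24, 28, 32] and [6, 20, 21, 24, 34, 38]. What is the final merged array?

Merging process:

Compare 1 vs 6: take 1 from left. Merged: [1]
Compare 13 vs 6: take 6 from right. Merged: [1, 6]
Compare 13 vs 20: take 13 from left. Merged: [1, 6, 13]
Compare 24 vs 20: take 20 from right. Merged: [1, 6, 13, 20]
Compare 24 vs 21: take 21 from right. Merged: [1, 6, 13, 20, 21]
Compare 24 vs 24: take 24 from left. Merged: [1, 6, 13, 20, 21, 24]
Compare 28 vs 24: take 24 from right. Merged: [1, 6, 13, 20, 21, 24, 24]
Compare 28 vs 34: take 28 from left. Merged: [1, 6, 13, 20, 21, 24, 24, 28]
Compare 32 vs 34: take 32 from left. Merged: [1, 6, 13, 20, 21, 24, 24, 28, 32]
Append remaining from right: [34, 38]. Merged: [1, 6, 13, 20, 21, 24, 24, 28, 32, 34, 38]

Final merged array: [1, 6, 13, 20, 21, 24, 24, 28, 32, 34, 38]
Total comparisons: 9

The merged array is [1, 6, 13, 20, 21, 24, 24, 28, 32, 34, 38], requiring 9 comparisons. The merge step runs in O(n) time where n is the total number of elements.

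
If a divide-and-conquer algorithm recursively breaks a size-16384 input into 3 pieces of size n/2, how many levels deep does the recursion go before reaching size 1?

For divide and conquer with division factor 2:

Problem sizes at each level:
Level 0: 16384
Level 1: 8192
Level 2: 4096
Level 3: 2048
Level 4: 1024
Level 5: 512
Level 6: 256
Level 7: 128
Level 8: 64
Level 9: 32
Level 10: 16
Level 11: 8
Level 12: 4
Level 13: 2
Level 14: 1

The root is level 0 and the size-1 base case is level 14 (the tree spans levels 0 through 14, i.e. 15 levels counting the root), so the depth is the number of divisions: log_2(16384) = 14

The recursion tree depth is log_2(16384) = 14. At each level, the problem size is divided by 2, so it takes 14 divisions to reduce to a base case of size 1. The algorithm makes 3 recursive calls at each level.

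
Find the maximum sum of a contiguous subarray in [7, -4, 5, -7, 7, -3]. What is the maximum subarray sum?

Using Kadane's algorithm on [7, -4, 5, -7, 7, -3]:

Scanning through the array:
Position 1 (value -4): max_ending_here = 3, max_so_far = 7
Position 2 (value 5): max_ending_here = 8, max_so_far = 8
Position 3 (value -7): max_ending_here = 1, max_so_far = 8
Position 4 (value 7): max_ending_here = 8, max_so_far = 8
Position 5 (value -3): max_ending_here = 5, max_so_far = 8

Maximum subarray: [7, -4, 5]
Maximum sum: 8

The maximum subarray is [7, -4, 5] with sum 8. This subarray runs from index 0 to index 2.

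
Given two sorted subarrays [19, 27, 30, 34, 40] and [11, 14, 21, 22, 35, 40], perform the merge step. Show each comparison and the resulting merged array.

Merging process:

Compare 19 vs 11: take 11 from right. Merged: [11]
Compare 19 vs 14: take 14 from right. Merged: [11, 14]
Compare 19 vs 21: take 19 from left. Merged: [11, 14, 19]
Compare 27 vs 21: take 21 from right. Merged: [11, 14, 19, 21]
Compare 27 vs 22: take 22 from right. Merged: [11, 14, 19, 21, 22]
Compare 27 vs 35: take 27 from left. Merged: [11, 14, 19, 21, 22, 27]
Compare 30 vs 35: take 30 from left. Merged: [11, 14, 19, 21, 22, 27, 30]
Compare 34 vs 35: take 34 from left. Merged: [11, 14, 19, 21, 22, 27, 30, 34]
Compare 40 vs 35: take 35 from right. Merged: [11, 14, 19, 21, 22, 27, 30, 34, 35]
Compare 40 vs 40: take 40 from left. Merged: [11, 14, 19, 21, 22, 27, 30, 34, 35, 40]
Append remaining from right: [40]. Merged: [11, 14, 19, 21, 22, 27, 30, 34, 35, 40, 40]

Final merged array: [11, 14, 19, 21, 22, 27, 30, 34, 35, 40, 40]
Total comparisons: 10

The merged array is [11, 14, 19, 21, 22, 27, 30, 34, 35, 40, 40], requiring 10 comparisons. The merge step runs in O(n) time where n is the total number of elements.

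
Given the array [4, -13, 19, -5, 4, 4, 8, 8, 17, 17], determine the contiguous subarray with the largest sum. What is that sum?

Using Kadane's algorithm on [4, -13, 19, -5, 4, 4, 8, 8, 17, 17]:

Scanning through the array:
Position 1 (value -13): max_ending_here = -9, max_so_far = 4
Position 2 (value 19): max_ending_here = 19, max_so_far = 19
Position 3 (value -5): max_ending_here = 14, max_so_far = 19
Position 4 (value 4): max_ending_here = 18, max_so_far = 19
Position 5 (value 4): max_ending_here = 22, max_so_far = 22
Position 6 (value 8): max_ending_here = 30, max_so_far = 30
Position 7 (value 8): max_ending_here = 38, max_so_far = 38
Position 8 (value 17): max_ending_here = 55, max_so_far = 55
Position 9 (value 17): max_ending_here = 72, max_so_far = 72

Maximum subarray: [19, -5, 4, 4, 8, 8, 17, 17]
Maximum sum: 72

The maximum subarray is [19, -5, 4, 4, 8, 8, 17, 17] with sum 72. This subarray runs from index 2 to index 9.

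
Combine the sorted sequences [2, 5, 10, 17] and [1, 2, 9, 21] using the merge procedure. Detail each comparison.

Merging process:

Compare 2 vs 1: take 1 from right. Merged: [1]
Compare 2 vs 2: take 2 from left. Merged: [1, 2]
Compare 5 vs 2: take 2 from right. Merged: [1, 2, 2]
Compare 5 vs 9: take 5 from left. Merged: [1, 2, 2, 5]
Compare 10 vs 9: take 9 from right. Merged: [1, 2, 2, 5, 9]
Compare 10 vs 21: take 10 from left. Merged: [1, 2, 2, 5, 9, 10]
Compare 17 vs 21: take 17 from left. Merged: [1, 2, 2, 5, 9, 10, 17]
Append remaining from right: [21]. Merged: [1, 2, 2, 5, 9, 10, 17, 21]

Final merged array: [1, 2, 2, 5, 9, 10, 17, 21]
Total comparisons: 7

The merged array is [1, 2, 2, 5, 9, 10, 17, 21], requiring 7 comparisons. The merge step runs in O(n) time where n is the total number of elements.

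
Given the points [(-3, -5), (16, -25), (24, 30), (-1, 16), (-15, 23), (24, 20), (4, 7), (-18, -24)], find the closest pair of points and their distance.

Computing all pairwise distances among 8 points:

d((-3, -5), (16, -25)) = 27.5862
d((-3, -5), (24, 30)) = 44.2041
d((-3, -5), (-1, 16)) = 21.095
d((-3, -5), (-15, 23)) = 30.4631
d((-3, -5), (24, 20)) = 36.7967
d((-3, -5), (4, 7)) = 13.8924
d((-3, -5), (-18, -24)) = 24.2074
d((16, -25), (24, 30)) = 55.5788
d((16, -25), (-1, 16)) = 44.3847
d((16, -25), (-15, 23)) = 57.1402
d((16, -25), (24, 20)) = 45.7056
d((16, -25), (4, 7)) = 34.176
d((16, -25), (-18, -24)) = 34.0147
d((24, 30), (-1, 16)) = 28.6531
d((24, 30), (-15, 23)) = 39.6232
d((24, 30), (24, 20)) = 10.0 <-- minimum
d((24, 30), (4, 7)) = 30.4795
d((24, 30), (-18, -24)) = 68.4105
d((-1, 16), (-15, 23)) = 15.6525
d((-1, 16), (24, 20)) = 25.318
d((-1, 16), (4, 7)) = 10.2956
d((-1, 16), (-18, -24)) = 43.4626
d((-15, 23), (24, 20)) = 39.1152
d((-15, 23), (4, 7)) = 24.8395
d((-15, 23), (-18, -24)) = 47.0956
d((24, 20), (4, 7)) = 23.8537
d((24, 20), (-18, -24)) = 60.8276
d((4, 7), (-18, -24)) = 38.0132

Closest pair: (24, 30) and (24, 20) with distance 10.0

The closest pair is (24, 30) and (24, 20) with Euclidean distance 10.0. For 8 points, brute-force pairwise comparison is shown above. For large n, the divide-and-conquer algorithm (sort by x, recurse on halves, check the dividing strip) achieves O(n log n).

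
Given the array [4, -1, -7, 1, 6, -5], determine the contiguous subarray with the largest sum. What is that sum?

Using Kadane's algorithm on [4, -1, -7, 1, 6, -5]:

Scanning through the array:
Position 1 (value -1): max_ending_here = 3, max_so_far = 4
Position 2 (value -7): max_ending_here = -4, max_so_far = 4
Position 3 (value 1): max_ending_here = 1, max_so_far = 4
Position 4 (value 6): max_ending_here = 7, max_so_far = 7
Position 5 (value -5): max_ending_here = 2, max_so_far = 7

Maximum subarray: [1, 6]
Maximum sum: 7

The maximum subarray is [1, 6] with sum 7. This subarray runs from index 3 to index 4.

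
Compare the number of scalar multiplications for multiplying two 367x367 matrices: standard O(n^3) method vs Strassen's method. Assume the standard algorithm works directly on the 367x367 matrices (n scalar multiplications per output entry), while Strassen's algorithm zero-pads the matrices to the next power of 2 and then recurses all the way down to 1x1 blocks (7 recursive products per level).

Matrix multiplication for 367x367 matrices:

Strassen's algorithm requires power-of-2 dimensions. Pad 367x367 to 512x512 (next power of 2).

Standard algorithm: 367^3 = 49430863 multiplications
Strassen's algorithm: 7^(log2(512)) = 7^9 = 40353607 multiplications
Savings: 49430863 - 40353607 = 9077256 multiplications

Standard: 49430863 multiplications (367^3). Strassen: 40353607 multiplications (7^9, after padding to 512x512). Strassen reduces 8 recursive multiplications to 7 at each level.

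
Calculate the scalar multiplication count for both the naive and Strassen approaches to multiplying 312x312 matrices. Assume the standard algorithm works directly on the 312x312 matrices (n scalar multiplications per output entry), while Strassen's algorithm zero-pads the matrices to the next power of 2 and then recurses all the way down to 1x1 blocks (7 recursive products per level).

Matrix multiplication for 312x312 matrices:

Strassen's algorithm requires power-of-2 dimensions. Pad 312x312 to 512x512 (next power of 2).

Standard algorithm: 312^3 = 30371328 multiplications
Strassen's algorithm: 7^(log2(512)) = 7^9 = 40353607 multiplications
Difference: 30371328 - 40353607 = -9982279 (Strassen uses MORE here due to padding overhead — for small or just-over-power-of-2 n, padding can outweigh the per-level savings)

Standard: 30371328 multiplications (312^3). Strassen: 40353607 multiplications (7^9, after padding to 512x512). Strassen reduces 8 recursive multiplications to 7 at each level.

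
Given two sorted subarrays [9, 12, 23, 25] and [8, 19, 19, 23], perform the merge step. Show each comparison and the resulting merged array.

Merging process:

Compare 9 vs 8: take 8 from right. Merged: [8]
Compare 9 vs 19: take 9 from left. Merged: [8, 9]
Compare 12 vs 19: take 12 from left. Merged: [8, 9, 12]
Compare 23 vs 19: take 19 from right. Merged: [8, 9, 12, 19]
Compare 23 vs 19: take 19 from right. Merged: [8, 9, 12, 19, 19]
Compare 23 vs 23: take 23 from left. Merged: [8, 9, 12, 19, 19, 23]
Compare 25 vs 23: take 23 from right. Merged: [8, 9, 12, 19, 19, 23, 23]
Append remaining from left: [25]. Merged: [8, 9, 12, 19, 19, 23, 23, 25]

Final merged array: [8, 9, 12, 19, 19, 23, 23, 25]
Total comparisons: 7

The merged array is [8, 9, 12, 19, 19, 23, 23, 25], requiring 7 comparisons. The merge step runs in O(n) time where n is the total number of elements.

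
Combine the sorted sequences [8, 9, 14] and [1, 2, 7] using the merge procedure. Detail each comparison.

Merging process:

Compare 8 vs 1: take 1 from right. Merged: [1]
Compare 8 vs 2: take 2 from right. Merged: [1, 2]
Compare 8 vs 7: take 7 from right. Merged: [1, 2, 7]
Append remaining from left: [8, 9, 14]. Merged: [1, 2, 7, 8, 9, 14]

Final merged array: [1, 2, 7, 8, 9, 14]
Total comparisons: 3

The merged array is [1, 2, 7, 8, 9, 14], requiring 3 comparisons. The merge step runs in O(n) time where n is the total number of elements.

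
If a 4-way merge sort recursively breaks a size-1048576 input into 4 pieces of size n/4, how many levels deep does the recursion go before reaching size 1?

For divide and conquer with division factor 4:

Problem sizes at each level:
Level 0: 1048576
Level 1: 262144
Level 2: 65536
Level 3: 16384
Level 4: 4096
Level 5: 1024
Level 6: 256
Level 7: 64
Level 8: 16
Level 9: 4
Level 10: 1

The root is level 0 and the size-1 base case is level 10 (the tree spans levels 0 through 10, i.e. 11 levels counting the root), so the depth is the number of divisions: log_4(1048576) = 10

The recursion tree depth is log_4(1048576) = 10. At each level, the problem size is divided by 4, so it takes 10 divisions to reduce to a base case of size 1. The algorithm makes 4 recursive calls at each level.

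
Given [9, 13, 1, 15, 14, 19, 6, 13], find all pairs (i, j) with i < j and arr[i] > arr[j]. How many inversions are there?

Finding inversions in [9, 13, 1, 15, 14, 19, 6, 13]:

(0, 2): arr[0]=9 > arr[2]=1
(0, 6): arr[0]=9 > arr[6]=6
(1, 2): arr[1]=13 > arr[2]=1
(1, 6): arr[1]=13 > arr[6]=6
(3, 4): arr[3]=15 > arr[4]=14
(3, 6): arr[3]=15 > arr[6]=6
(3, 7): arr[3]=15 > arr[7]=13
(4, 6): arr[4]=14 > arr[6]=6
(4, 7): arr[4]=14 > arr[7]=13
(5, 6): arr[5]=19 > arr[6]=6
(5, 7): arr[5]=19 > arr[7]=13

Total inversions: 11

The array has 11 inversion(s): (0,2), (0,6), (1,2), (1,6), (3,4), (3,6), (3,7), (4,6), (4,7), (5,6), (5,7). Each pair (i,j) satisfies i < j and arr[i] > arr[j].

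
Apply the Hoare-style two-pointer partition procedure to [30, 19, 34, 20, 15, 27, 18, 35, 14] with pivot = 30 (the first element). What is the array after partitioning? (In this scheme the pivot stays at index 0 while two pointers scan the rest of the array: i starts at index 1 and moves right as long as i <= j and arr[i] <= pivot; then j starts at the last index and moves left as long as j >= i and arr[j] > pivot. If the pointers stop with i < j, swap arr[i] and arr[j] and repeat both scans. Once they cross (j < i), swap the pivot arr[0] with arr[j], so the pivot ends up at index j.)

Hoare-style two-pointer partition with pivot = 30:

Initial array: [30, 19, 34, 20, 15, 27, 18, 35, 14]

Pointers start at i = 1, j = 8.
i stops at index 2 (arr[2]=34 > 30), j stops at index 8 (arr[8]=14 <= 30): swap arr[2] and arr[8], array becomes [30, 19, 14, 20, 15, 27, 18, 35, 34]
i ends at 7, j ends at 6: the pointers have crossed (j < i), so scanning stops.

Swap pivot arr[0] with arr[6] to place pivot at position 6: [18, 19, 14, 20, 15, 27, 30, 35, 34]
Pivot position: 6

After partitioning with pivot 30, the array becomes [18, 19, 14, 20, 15, 27, 30, 35, 34]. The pivot is placed at index 6. All elements to the left of the pivot are <= 30, and all elements to the right are > 30.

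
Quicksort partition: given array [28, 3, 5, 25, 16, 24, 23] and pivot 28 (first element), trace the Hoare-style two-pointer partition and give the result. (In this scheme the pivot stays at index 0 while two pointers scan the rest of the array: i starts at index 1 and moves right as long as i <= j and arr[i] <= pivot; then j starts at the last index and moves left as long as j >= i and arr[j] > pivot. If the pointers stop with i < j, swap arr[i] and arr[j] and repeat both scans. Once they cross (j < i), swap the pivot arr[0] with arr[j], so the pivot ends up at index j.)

Hoare-style two-pointer partition with pivot = 28:

Initial array: [28, 3, 5, 25, 16, 24, 23]

Pointers start at i = 1, j = 6.
i ends at 7, j ends at 6: the pointers have crossed (j < i), so scanning stops.

Swap pivot arr[0] with arr[6] to place pivot at position 6: [23, 3, 5, 25, 16, 24, 28]
Pivot position: 6

After partitioning with pivot 28, the array becomes [23, 3, 5, 25, 16, 24, 28]. The pivot is placed at index 6. All elements to the left of the pivot are <= 28, and all elements to the right are > 28.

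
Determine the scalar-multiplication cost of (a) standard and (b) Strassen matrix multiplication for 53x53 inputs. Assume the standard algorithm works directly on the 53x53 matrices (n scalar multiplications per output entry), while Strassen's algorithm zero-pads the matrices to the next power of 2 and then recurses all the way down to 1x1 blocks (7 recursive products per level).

Matrix multiplication for 53x53 matrices:

Strassen's algorithm requires power-of-2 dimensions. Pad 53x53 to 64x64 (next power of 2).

Standard algorithm: 53^3 = 148877 multiplications
Strassen's algorithm: 7^(log2(64)) = 7^6 = 117649 multiplications
Savings: 148877 - 117649 = 31228 multiplications

Standard: 148877 multiplications (53^3). Strassen: 117649 multiplications (7^6, after padding to 64x64). Strassen reduces 8 recursive multiplications to 7 at each level.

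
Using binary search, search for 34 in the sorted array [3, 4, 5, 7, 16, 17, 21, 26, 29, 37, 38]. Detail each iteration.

Binary search for 34 in [3, 4, 5, 7, 16, 17, 21, 26, 29, 37, 38]:

lo=0, hi=10, mid=5, arr[mid]=17 -> 17 < 34, search right half
lo=6, hi=10, mid=8, arr[mid]=29 -> 29 < 34, search right half
lo=9, hi=10, mid=9, arr[mid]=37 -> 37 > 34, search left half
lo=9 > hi=8, target 34 not found

Binary search determines that 34 is not in the array after 3 comparisons. The search space was exhausted without finding the target.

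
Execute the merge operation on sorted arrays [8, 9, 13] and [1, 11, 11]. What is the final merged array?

Merging process:

Compare 8 vs 1: take 1 from right. Merged: [1]
Compare 8 vs 11: take 8 from left. Merged: [1, 8]
Compare 9 vs 11: take 9 from left. Merged: [1, 8, 9]
Compare 13 vs 11: take 11 from right. Merged: [1, 8, 9, 11]
Compare 13 vs 11: take 11 from right. Merged: [1, 8, 9, 11, 11]
Append remaining from left: [13]. Merged: [1, 8, 9, 11, 11, 13]

Final merged array: [1, 8, 9, 11, 11, 13]
Total comparisons: 5

The merged array is [1, 8, 9, 11, 11, 13], requiring 5 comparisons. The merge step runs in O(n) time where n is the total number of elements.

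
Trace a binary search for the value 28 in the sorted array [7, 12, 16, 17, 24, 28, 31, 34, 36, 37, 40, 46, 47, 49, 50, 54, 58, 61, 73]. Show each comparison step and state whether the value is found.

Binary search for 28 in [7, 12, 16, 17, 24, 28, 31, 34, 36, 37, 40, 46, 47, 49, 50, 54, 58, 61, 73]:

lo=0, hi=18, mid=9, arr[mid]=37 -> 37 > 28, search left half
lo=0, hi=8, mid=4, arr[mid]=24 -> 24 < 28, search right half
lo=5, hi=8, mid=6, arr[mid]=31 -> 31 > 28, search left half
lo=5, hi=5, mid=5, arr[mid]=28 -> Found target at index 5!

Binary search finds 28 at index 5 after 4 comparisons. The search repeatedly halves the search space by comparing with the middle element.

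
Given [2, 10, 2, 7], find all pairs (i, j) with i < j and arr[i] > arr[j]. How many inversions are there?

Finding inversions in [2, 10, 2, 7]:

(1, 2): arr[1]=10 > arr[2]=2
(1, 3): arr[1]=10 > arr[3]=7

Total inversions: 2

The array has 2 inversion(s): (1,2), (1,3). Each pair (i,j) satisfies i < j and arr[i] > arr[j].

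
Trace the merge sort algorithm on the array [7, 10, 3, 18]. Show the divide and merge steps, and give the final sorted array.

Merge sort trace:

Split: [7, 10, 3, 18] -> [7, 10] and [3, 18]
  Split: [7, 10] -> [7] and [10]
  Merge: [7] + [10] -> [7, 10]
  Split: [3, 18] -> [3] and [18]
  Merge: [3] + [18] -> [3, 18]
Merge: [7, 10] + [3, 18] -> [3, 7, 10, 18]

Final sorted array: [3, 7, 10, 18]

The merge sort proceeds by recursively splitting the array and merging sorted halves.
After all merges, the sorted array is [3, 7, 10, 18].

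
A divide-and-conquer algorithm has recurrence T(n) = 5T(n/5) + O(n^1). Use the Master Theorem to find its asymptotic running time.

Master Theorem for T(n) = 5T(n/5) + O(n^1):

a = 5, b = 5, c = 1
log_b(a) = log_5(5) = 1.0000

Case 2: c = 1 = log_5(5) = 1.0000
T(n) = O(n^1 log n) = O(n log n)

For T(n) = 5T(n/5) + O(n^1): log_5(5) = 1.0000. This is Case 2 of the Master Theorem (c = log_b(a), equal work at all levels), giving O(n log n).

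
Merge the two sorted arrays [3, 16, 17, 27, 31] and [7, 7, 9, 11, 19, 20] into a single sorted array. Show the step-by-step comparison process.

Merging process:

Compare 3 vs 7: take 3 from left. Merged: [3]
Compare 16 vs 7: take 7 from right. Merged: [3, 7]
Compare 16 vs 7: take 7 from right. Merged: [3, 7, 7]
Compare 16 vs 9: take 9 from right. Merged: [3, 7, 7, 9]
Compare 16 vs 11: take 11 from right. Merged: [3, 7, 7, 9, 11]
Compare 16 vs 19: take 16 from left. Merged: [3, 7, 7, 9, 11, 16]
Compare 17 vs 19: take 17 from left. Merged: [3, 7, 7, 9, 11, 16, 17]
Compare 27 vs 19: take 19 from right. Merged: [3, 7, 7, 9, 11, 16, 17, 19]
Compare 27 vs 20: take 20 from right. Merged: [3, 7, 7, 9, 11, 16, 17, 19, 20]
Append remaining from left: [27, 31]. Merged: [3, 7, 7, 9, 11, 16, 17, 19, 20, 27, 31]

Final merged array: [3, 7, 7, 9, 11, 16, 17, 19, 20, 27, 31]
Total comparisons: 9

The merged array is [3, 7, 7, 9, 11, 16, 17, 19, 20, 27, 31], requiring 9 comparisons. The merge step runs in O(n) time where n is the total number of elements.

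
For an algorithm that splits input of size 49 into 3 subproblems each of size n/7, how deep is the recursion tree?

For divide and conquer with division factor 7:

Problem sizes at each level:
Level 0: 49
Level 1: 7
Level 2: 1

The root is level 0 and the size-1 base case is level 2 (the tree spans levels 0 through 2, i.e. 3 levels counting the root), so the depth is the number of divisions: log_7(49) = 2

The recursion tree depth is log_7(49) = 2. At each level, the problem size is divided by 7, so it takes 2 divisions to reduce to a base case of size 1. The algorithm makes 3 recursive calls at each level.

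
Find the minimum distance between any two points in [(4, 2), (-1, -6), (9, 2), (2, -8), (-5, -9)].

Computing all pairwise distances among 5 points:

d((4, 2), (-1, -6)) = 9.434
d((4, 2), (9, 2)) = 5.0
d((4, 2), (2, -8)) = 10.198
d((4, 2), (-5, -9)) = 14.2127
d((-1, -6), (9, 2)) = 12.8062
d((-1, -6), (2, -8)) = 3.6056 <-- minimum
d((-1, -6), (-5, -9)) = 5.0
d((9, 2), (2, -8)) = 12.2066
d((9, 2), (-5, -9)) = 17.8045
d((2, -8), (-5, -9)) = 7.0711

Closest pair: (-1, -6) and (2, -8) with distance 3.6056

The closest pair is (-1, -6) and (2, -8) with Euclidean distance 3.6056. For 5 points, brute-force pairwise comparison is shown above. For large n, the divide-and-conquer algorithm (sort by x, recurse on halves, check the dividing strip) achieves O(n log n).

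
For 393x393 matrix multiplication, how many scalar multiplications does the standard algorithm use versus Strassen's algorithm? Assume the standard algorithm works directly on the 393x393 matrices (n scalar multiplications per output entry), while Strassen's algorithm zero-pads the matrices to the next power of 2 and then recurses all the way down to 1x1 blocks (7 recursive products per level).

Matrix multiplication for 393x393 matrices:

Strassen's algorithm requires power-of-2 dimensions. Pad 393x393 to 512x512 (next power of 2).

Standard algorithm: 393^3 = 60698457 multiplications
Strassen's algorithm: 7^(log2(512)) = 7^9 = 40353607 multiplications
Savings: 60698457 - 40353607 = 20344850 multiplications

Standard: 60698457 multiplications (393^3). Strassen: 40353607 multiplications (7^9, after padding to 512x512). Strassen reduces 8 recursive multiplications to 7 at each level.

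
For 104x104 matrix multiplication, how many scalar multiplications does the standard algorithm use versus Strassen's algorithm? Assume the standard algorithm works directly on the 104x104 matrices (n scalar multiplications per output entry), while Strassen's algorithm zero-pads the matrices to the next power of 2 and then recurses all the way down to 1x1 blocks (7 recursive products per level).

Matrix multiplication for 104x104 matrices:

Strassen's algorithm requires power-of-2 dimensions. Pad 104x104 to 128x128 (next power of 2).

Standard algorithm: 104^3 = 1124864 multiplications
Strassen's algorithm: 7^(log2(128)) = 7^7 = 823543 multiplications
Savings: 1124864 - 823543 = 301321 multiplications

Standard: 1124864 multiplications (104^3). Strassen: 823543 multiplications (7^7, after padding to 128x128). Strassen reduces 8 recursive multiplications to 7 at each level.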